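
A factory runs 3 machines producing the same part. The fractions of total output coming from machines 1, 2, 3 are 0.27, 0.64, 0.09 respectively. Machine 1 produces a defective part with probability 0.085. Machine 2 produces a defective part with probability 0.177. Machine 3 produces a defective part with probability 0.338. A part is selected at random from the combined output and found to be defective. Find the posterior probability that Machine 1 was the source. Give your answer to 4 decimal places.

Posterior probability ≈ 0.1377

Tabulate prior·likelihood by source: [1] prior 0.27, lik 0.085, product 0.02295; [2] prior 0.64, lik 0.177, product 0.1133; [3] prior 0.09, lik 0.338, product 0.03042.
Normalizing constant = 0.16665; the posterior for Machine 1 is its product over the sum, 0.02295/0.16665 = 0.1377.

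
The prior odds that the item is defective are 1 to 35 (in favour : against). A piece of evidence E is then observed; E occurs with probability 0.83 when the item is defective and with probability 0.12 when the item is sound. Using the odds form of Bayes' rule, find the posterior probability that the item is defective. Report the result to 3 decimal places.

Prior odds = 1/35 = 0.028571. In log-odds, ln(0.028571) = -3.5553.
Add log likelihood ratio: ln(6.9167) = 1.9339.
Posterior log-odds = -1.6214, so posterior odds = exp(-1.6214) = 0.19762. Converting, P(H|E) = 0.19762/1.1976 = 0.165.

Posterior probability ≈ 0.165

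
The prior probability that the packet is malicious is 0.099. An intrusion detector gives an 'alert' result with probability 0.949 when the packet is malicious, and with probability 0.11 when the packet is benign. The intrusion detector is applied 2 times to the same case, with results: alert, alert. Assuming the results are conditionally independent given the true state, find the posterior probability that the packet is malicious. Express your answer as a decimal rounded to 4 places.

Posterior P(H) ≈ 0.8910

With H the event that the packet is malicious, the joint likelihood of the observed sequence is P(data|H) = 0.949·0.949 = 0.90060 and P(data|¬H) = 0.11·0.11 = 0.012100.
Bayes: P(H|data) = 0.099·0.90060 / (0.099·0.90060 + 0.901·0.012100) = 0.089159/0.10006 = 0.8910.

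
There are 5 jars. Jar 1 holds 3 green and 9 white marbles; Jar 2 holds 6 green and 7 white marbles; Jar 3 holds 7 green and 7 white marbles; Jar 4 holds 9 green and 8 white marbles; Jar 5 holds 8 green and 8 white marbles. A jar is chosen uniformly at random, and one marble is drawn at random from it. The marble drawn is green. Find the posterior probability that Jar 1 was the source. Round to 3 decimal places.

Posterior probability ≈ 0.112

P(green|Jar 1) = 0.25; P(green|Jar 2) = 0.4615; P(green|Jar 3) = 0.5; P(green|Jar 4) = 0.5294; P(green|Jar 5) = 0.5.
Prior × likelihood for each source: 0.2·0.25=0.05000, 0.2·0.4615=0.09231, 0.2·0.5=0.1000, 0.2·0.5294=0.1059, 0.2·0.5=0.1000. Summing gives P(green) = 0.44819.
P(Jar 1 | green) = 0.05000 / 0.44819 = 0.112.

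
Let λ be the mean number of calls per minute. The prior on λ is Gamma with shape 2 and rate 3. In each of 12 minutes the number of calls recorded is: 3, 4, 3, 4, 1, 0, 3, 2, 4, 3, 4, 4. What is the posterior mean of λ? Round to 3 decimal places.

Total count ∑xᵢ = 35 over n = 12 minutes.
Gamma is conjugate to the Poisson likelihood: posterior is Gamma(shape = 2+35 = 37, rate = 3+12 = 15).
Posterior mean = shape/rate = 37/15 = 2.467.

Posterior mean ≈ 2.467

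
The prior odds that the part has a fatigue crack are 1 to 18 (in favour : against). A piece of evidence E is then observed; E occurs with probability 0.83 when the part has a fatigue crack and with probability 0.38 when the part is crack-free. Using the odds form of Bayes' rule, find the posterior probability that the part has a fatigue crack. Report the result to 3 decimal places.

Prior odds = 1/18 = 0.055556. In log-odds, ln(0.055556) = -2.8904.
Add log likelihood ratio: ln(2.1842) = 0.78125.
Posterior log-odds = -2.1091, so posterior odds = exp(-2.1091) = 0.12135. Converting, P(H|E) = 0.12135/1.1213 = 0.108.

Posterior probability ≈ 0.108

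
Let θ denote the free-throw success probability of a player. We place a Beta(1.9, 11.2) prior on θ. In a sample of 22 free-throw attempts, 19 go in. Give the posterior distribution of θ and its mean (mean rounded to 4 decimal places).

Posterior: Beta(20.9, 14.2); mean ≈ 0.5954

Observing 19 successes and 3 failures updates Beta(1.9, 11.2) by adding the success and failure counts to the two shape parameters: α = 1.9+19 = 20.9, β = 11.2+3 = 14.2.
Posterior mean = α/(α+β) = 20.9/35.1 = 0.5954.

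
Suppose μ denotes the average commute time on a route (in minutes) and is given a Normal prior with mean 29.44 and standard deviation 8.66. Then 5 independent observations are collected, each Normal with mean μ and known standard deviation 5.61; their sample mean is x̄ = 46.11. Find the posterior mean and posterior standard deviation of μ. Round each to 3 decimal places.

With known σ, the Normal prior is conjugate. Weight on the data is w = (n/σ²)/(n/σ² + 1/τ₀²) = 0.158871/(0.158871+0.0133341) = 0.92257.
Posterior mean = w·x̄ + (1−w)·μ₀ = 0.92257·46.11 + 0.077432·29.44 = 44.819. Posterior variance = 1/(0.158871+0.0133341) = 5.80703, so SD = 2.410.

Posterior mean ≈ 44.819; posterior SD ≈ 2.410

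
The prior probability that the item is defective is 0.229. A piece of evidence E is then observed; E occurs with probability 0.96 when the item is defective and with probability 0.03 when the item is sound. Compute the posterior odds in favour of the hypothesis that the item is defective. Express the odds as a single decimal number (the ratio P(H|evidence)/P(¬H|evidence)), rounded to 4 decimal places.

Prior odds = 0.229/(1−0.229) = 0.29702. In log-odds, ln(0.29702) = -1.2140.
Add log likelihood ratio: ln(32.000) = 3.4657.
Posterior log-odds = 2.2518, so posterior odds = exp(2.2518) = 9.5045.

Posterior odds ≈ 9.5045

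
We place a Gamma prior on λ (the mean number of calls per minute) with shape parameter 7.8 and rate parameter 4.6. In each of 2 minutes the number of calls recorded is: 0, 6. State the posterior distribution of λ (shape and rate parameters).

Posterior: Gamma(shape=13.8, rate=6.6)

The Poisson likelihood adds the total count to the shape and the number of exposure periods to the rate. Here ∑xᵢ = 6 and n = 2, so shape 7.8→13.8 and rate 4.6→6.6.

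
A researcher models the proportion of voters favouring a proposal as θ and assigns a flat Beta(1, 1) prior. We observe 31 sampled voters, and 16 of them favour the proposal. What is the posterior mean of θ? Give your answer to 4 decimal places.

Posterior mean ≈ 0.5152

Observing 16 successes and 15 failures updates Beta(1, 1) by adding the success and failure counts to the two shape parameters: α = 1+16 = 17, β = 1+15 = 16.
Posterior mean = α/(α+β) = 17/33 = 0.5152.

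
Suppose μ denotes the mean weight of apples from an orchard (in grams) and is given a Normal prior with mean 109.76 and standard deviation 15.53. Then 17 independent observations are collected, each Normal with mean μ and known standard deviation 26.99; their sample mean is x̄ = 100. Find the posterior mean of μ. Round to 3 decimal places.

Prior precision 1/τ₀² = 1/15.53² = 0.00414627; data precision n/σ² = 17/26.99² = 0.0233369.
Posterior precision = 0.00414627 + 0.0233369 = 0.0274832.
Posterior mean = (0.00414627·109.76 + 0.0233369·100) / 0.0274832 = 101.472.

Posterior mean ≈ 101.472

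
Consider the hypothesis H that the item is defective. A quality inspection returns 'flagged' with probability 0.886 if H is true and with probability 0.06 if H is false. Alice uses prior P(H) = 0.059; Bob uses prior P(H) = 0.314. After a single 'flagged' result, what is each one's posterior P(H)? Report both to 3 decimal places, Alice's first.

Alice: 0.481; Bob: 0.871

P('+'|H) = 0.886, P('+'|¬H) = 0.06.
Alice: numerator 0.886·0.059 = 0.052274; evidence = 0.052274+0.06·0.941 = 0.10873; posterior = 0.481.
Bob: numerator 0.886·0.314 = 0.27820; evidence = 0.27820+0.06·0.686 = 0.31936; posterior = 0.871.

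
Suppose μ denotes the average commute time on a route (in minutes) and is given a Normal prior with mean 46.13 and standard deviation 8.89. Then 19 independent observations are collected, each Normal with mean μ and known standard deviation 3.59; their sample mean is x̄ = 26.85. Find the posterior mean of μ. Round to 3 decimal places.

Posterior mean ≈ 27.014

With known σ, the Normal prior is conjugate. Weight on the data is w = (n/σ²)/(n/σ² + 1/τ₀²) = 1.47423/(1.47423+0.0126531) = 0.99149.
Posterior mean = w·x̄ + (1−w)·μ₀ = 0.99149·26.85 + 0.0085098·46.13 = 27.014.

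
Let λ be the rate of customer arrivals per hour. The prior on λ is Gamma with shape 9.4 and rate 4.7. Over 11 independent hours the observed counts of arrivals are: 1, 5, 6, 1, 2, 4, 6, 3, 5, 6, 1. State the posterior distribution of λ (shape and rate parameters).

Posterior: Gamma(shape=49.4, rate=15.7)

The Poisson likelihood adds the total count to the shape and the number of exposure periods to the rate. Here ∑xᵢ = 40 and n = 11, so shape 9.4→49.4 and rate 4.7→15.7.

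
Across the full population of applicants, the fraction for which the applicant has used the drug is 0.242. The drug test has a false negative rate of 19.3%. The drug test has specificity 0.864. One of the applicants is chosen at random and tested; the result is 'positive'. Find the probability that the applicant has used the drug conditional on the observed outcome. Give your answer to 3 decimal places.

P(H | E) ≈ 0.655

Write H for 'the applicant has used the drug'. Prior odds H:¬H = 0.242/0.758 = 0.31926. For the 'positive' outcome, the likelihood ratio is 0.807/0.136 = 5.9338.
Posterior odds = 0.31926 × 5.9338 = 1.8944, so P(H|E) = 1.8944/(1+1.8944) = 0.655.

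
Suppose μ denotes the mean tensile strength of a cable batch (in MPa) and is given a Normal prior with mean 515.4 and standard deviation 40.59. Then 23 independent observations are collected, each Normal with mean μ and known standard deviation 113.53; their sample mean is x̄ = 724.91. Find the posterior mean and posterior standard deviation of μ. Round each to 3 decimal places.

Posterior mean ≈ 671.735; posterior SD ≈ 20.449

Prior precision 1/τ₀² = 1/40.59² = 0.00060696; data precision n/σ² = 23/113.53² = 0.00178446.
Posterior precision = 0.00060696 + 0.00178446 = 0.00239142, giving posterior SD = 1/√0.00239142 = 20.449.
Posterior mean = (0.00060696·515.4 + 0.00178446·724.91) / 0.00239142 = 671.735.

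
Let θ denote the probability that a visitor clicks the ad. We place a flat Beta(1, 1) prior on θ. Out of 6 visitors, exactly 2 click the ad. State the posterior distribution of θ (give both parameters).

Posterior: Beta(3, 5)

Observing 2 successes and 4 failures updates Beta(1, 1) by adding the success and failure counts to the two shape parameters: α = 1+2 = 3, β = 1+4 = 5.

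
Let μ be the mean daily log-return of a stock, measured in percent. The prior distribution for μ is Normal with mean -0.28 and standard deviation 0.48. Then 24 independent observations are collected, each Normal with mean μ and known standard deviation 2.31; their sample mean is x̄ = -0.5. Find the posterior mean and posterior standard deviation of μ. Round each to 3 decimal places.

Prior precision 1/τ₀² = 1/0.48² = 4.34028; data precision n/σ² = 24/2.31² = 4.49767.
Posterior precision = 4.34028 + 4.49767 = 8.83794, giving posterior SD = 1/√8.83794 = 0.336.
Posterior mean = (4.34028·-0.28 + 4.49767·-0.5) / 8.83794 = -0.392.

Posterior mean ≈ -0.392; posterior SD ≈ 0.336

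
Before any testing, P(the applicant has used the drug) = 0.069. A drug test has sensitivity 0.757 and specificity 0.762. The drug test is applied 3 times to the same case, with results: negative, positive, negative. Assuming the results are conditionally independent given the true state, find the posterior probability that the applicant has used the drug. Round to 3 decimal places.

With H the event that the applicant has used the drug, the joint likelihood of the observed sequence is P(data|H) = 0.243·0.757·0.243 = 0.044700 and P(data|¬H) = 0.762·0.238·0.762 = 0.13819.
Bayes: P(H|data) = 0.069·0.044700 / (0.069·0.044700 + 0.931·0.13819) = 0.0030843/0.13174 = 0.0234.

Posterior P(H) ≈ 0.023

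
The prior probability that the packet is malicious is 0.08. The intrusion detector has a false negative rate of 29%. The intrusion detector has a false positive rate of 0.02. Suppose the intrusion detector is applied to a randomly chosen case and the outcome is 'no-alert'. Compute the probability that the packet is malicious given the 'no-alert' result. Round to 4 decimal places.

Write H for 'the packet is malicious'. Prior odds H:¬H = 0.08/0.92 = 0.086957. For the 'no-alert' outcome, the likelihood ratio is 0.29/0.98 = 0.29592.
Posterior odds = 0.086957 × 0.29592 = 0.025732, so P(H|E) = 0.025732/(1+0.025732) = 0.0251.

P(H | E) ≈ 0.0251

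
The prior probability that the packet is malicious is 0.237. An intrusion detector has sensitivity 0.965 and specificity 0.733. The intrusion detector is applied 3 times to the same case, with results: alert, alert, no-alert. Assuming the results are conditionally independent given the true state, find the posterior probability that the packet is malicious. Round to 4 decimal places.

Let H be the event that the packet is malicious; start with P(H) = 0.237. P('alert'|H) = 0.965, P('alert'|¬H) = 0.267.
Update on result 1 ('alert'): P(H) ← 0.965·0.2370 / (0.965·0.2370 + 0.267·0.7630) = 0.22870/0.43243 = 0.5289.
Update on result 2 ('alert'): P(H) ← 0.965·0.5289 / (0.965·0.5289 + 0.267·0.4711) = 0.51038/0.63616 = 0.8023.
Update on result 3 ('no-alert'): P(H) ← 0.035·0.8023 / (0.035·0.8023 + 0.733·0.1977) = 0.028080/0.17301 = 0.1623.

Posterior P(H) ≈ 0.1623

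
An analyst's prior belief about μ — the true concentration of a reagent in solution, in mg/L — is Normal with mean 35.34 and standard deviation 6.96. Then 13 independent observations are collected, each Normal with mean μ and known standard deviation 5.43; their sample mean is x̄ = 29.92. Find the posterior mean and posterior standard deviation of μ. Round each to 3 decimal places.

Posterior mean ≈ 30.162; posterior SD ≈ 1.472

Prior precision 1/τ₀² = 1/6.96² = 0.0206434; data precision n/σ² = 13/5.43² = 0.440904.
Posterior precision = 0.0206434 + 0.440904 = 0.461547, giving posterior SD = 1/√0.461547 = 1.472.
Posterior mean = (0.0206434·35.34 + 0.440904·29.92) / 0.461547 = 30.162.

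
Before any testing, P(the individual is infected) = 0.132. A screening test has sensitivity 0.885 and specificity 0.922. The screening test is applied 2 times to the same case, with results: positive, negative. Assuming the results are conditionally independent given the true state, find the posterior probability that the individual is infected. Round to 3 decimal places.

Posterior P(H) ≈ 0.177

With H the event that the individual is infected, the joint likelihood of the observed sequence is P(data|H) = 0.885·0.115 = 0.10178 and P(data|¬H) = 0.078·0.922 = 0.071916.
Bayes: P(H|data) = 0.132·0.10178 / (0.132·0.10178 + 0.868·0.071916) = 0.013434/0.075857 = 0.1771.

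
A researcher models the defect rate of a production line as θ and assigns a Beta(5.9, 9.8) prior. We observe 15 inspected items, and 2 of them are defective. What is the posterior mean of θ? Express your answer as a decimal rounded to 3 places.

Posterior mean ≈ 0.257

The binomial likelihood is conjugate to the Beta prior: with 2 successes and 13 failures, the posterior is Beta(5.9+2, 9.8+13) = Beta(7.9, 22.8).
Posterior mean = α/(α+β) = 7.9/30.7 = 0.257.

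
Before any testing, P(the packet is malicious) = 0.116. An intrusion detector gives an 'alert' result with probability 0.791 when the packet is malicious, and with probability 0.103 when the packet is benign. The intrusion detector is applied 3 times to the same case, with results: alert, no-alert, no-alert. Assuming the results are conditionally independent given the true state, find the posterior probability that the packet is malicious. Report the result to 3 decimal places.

Posterior P(H) ≈ 0.052

With H the event that the packet is malicious, the joint likelihood of the observed sequence is P(data|H) = 0.791·0.209·0.209 = 0.034552 and P(data|¬H) = 0.103·0.897·0.897 = 0.082875.
Bayes: P(H|data) = 0.116·0.034552 / (0.116·0.034552 + 0.884·0.082875) = 0.0040080/0.077269 = 0.0519.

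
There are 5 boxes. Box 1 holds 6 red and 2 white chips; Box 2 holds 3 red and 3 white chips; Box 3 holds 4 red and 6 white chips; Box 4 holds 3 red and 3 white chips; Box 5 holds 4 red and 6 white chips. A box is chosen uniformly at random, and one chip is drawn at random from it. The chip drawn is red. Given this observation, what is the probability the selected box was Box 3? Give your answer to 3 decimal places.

Posterior probability ≈ 0.157

P(red|Box 1) = 0.75; P(red|Box 2) = 0.5; P(red|Box 3) = 0.4; P(red|Box 4) = 0.5; P(red|Box 5) = 0.4.
Prior × likelihood for each source: 0.2·0.75=0.1500, 0.2·0.5=0.1000, 0.2·0.4=0.08000, 0.2·0.5=0.1000, 0.2·0.4=0.08000. Summing gives P(red) = 0.51000.
P(Box 3 | red) = 0.08000 / 0.51000 = 0.157.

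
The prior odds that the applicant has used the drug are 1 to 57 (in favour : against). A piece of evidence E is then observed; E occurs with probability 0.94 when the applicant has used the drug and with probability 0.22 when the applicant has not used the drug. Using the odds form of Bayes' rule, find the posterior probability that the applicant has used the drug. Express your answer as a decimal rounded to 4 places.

Prior odds = 1/57 = 0.017544.
Likelihood ratio for E = 0.94/0.22 = 4.2727.
Posterior odds = prior odds × LR = 0.074960.
Posterior probability = odds/(1+odds) = 0.074960/1.0750 = 0.0697.

Posterior probability ≈ 0.0697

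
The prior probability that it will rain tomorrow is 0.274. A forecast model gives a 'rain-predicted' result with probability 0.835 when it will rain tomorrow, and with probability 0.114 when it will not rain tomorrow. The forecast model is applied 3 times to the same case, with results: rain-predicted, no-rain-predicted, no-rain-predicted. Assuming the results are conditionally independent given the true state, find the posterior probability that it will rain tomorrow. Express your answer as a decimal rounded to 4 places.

With H the event that it will rain tomorrow, the joint likelihood of the observed sequence is P(data|H) = 0.835·0.165·0.165 = 0.022733 and P(data|¬H) = 0.114·0.886·0.886 = 0.089490.
Bayes: P(H|data) = 0.274·0.022733 / (0.274·0.022733 + 0.726·0.089490) = 0.0062288/0.071198 = 0.0875.

Posterior P(H) ≈ 0.0875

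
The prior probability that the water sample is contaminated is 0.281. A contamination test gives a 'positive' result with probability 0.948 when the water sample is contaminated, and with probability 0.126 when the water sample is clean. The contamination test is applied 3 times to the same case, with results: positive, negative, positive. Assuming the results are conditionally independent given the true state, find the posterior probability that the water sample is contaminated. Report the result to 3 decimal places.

Posterior P(H) ≈ 0.568

With H the event that the water sample is contaminated, the joint likelihood of the observed sequence is P(data|H) = 0.948·0.052·0.948 = 0.046733 and P(data|¬H) = 0.126·0.874·0.126 = 0.013876.
Bayes: P(H|data) = 0.281·0.046733 / (0.281·0.046733 + 0.719·0.013876) = 0.013132/0.023108 = 0.5683.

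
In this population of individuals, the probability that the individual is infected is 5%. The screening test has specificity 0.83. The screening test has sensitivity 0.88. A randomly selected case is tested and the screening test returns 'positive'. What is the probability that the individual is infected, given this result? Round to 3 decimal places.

P(H | E) ≈ 0.214

Let H be the event that the individual is infected. P(H) = 0.05, so P(¬H) = 0.95. With E the 'positive' result, P(E|H) = 0.88 and P(E|¬H) = 0.17.
P(E) = 0.88·0.05 + 0.17·0.95 = 0.044000 + 0.16150 = 0.20550.
By Bayes' theorem, P(H|E) = 0.044000 / 0.20550 = 0.214.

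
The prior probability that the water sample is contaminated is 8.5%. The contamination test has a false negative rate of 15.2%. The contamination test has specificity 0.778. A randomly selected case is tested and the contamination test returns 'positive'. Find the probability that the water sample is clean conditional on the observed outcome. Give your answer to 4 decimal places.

Let H be the event that the water sample is contaminated. P(H) = 0.085, so P(¬H) = 0.915. With E the 'positive' result, P(E|H) = 0.848 and P(E|¬H) = 0.222.
P(E) = 0.848·0.085 + 0.222·0.915 = 0.072080 + 0.20313 = 0.27521.
By Bayes' theorem, P(H|E) = 0.072080 / 0.27521 = 0.2619. Hence P(¬H|E) = 1 − 0.2619 = 0.7381.

P(¬H | E) ≈ 0.7381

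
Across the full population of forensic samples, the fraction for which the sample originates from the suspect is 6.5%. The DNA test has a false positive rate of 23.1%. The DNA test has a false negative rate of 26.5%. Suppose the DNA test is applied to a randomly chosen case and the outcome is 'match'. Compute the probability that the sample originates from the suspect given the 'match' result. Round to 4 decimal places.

Let H be the event that the sample originates from the suspect. P(H) = 0.065, so P(¬H) = 0.935. With E the 'match' result, P(E|H) = 0.735 and P(E|¬H) = 0.231.
P(E) = 0.735·0.065 + 0.231·0.935 = 0.047775 + 0.21599 = 0.26376.
By Bayes' theorem, P(H|E) = 0.047775 / 0.26376 = 0.1811.

P(H | E) ≈ 0.1811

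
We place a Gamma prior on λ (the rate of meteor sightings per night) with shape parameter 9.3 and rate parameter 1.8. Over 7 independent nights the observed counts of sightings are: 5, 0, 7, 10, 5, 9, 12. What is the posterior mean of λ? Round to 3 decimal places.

Posterior mean ≈ 6.511

Total count ∑xᵢ = 48 over n = 7 nights.
Gamma is conjugate to the Poisson likelihood: posterior is Gamma(shape = 9.3+48 = 57.3, rate = 1.8+7 = 8.8).
Posterior mean = shape/rate = 57.3/8.8 = 6.511.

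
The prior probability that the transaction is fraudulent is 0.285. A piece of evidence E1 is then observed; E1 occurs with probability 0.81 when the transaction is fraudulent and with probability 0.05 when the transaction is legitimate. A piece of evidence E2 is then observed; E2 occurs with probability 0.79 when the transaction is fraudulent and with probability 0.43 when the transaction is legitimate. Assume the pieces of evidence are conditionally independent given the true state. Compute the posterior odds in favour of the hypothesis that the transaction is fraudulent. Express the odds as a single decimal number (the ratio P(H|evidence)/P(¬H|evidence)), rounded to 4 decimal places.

Posterior odds ≈ 11.8635

Prior odds = 0.285/(1−0.285) = 0.39860.
Likelihood ratio for E1 = 0.81/0.05 = 16.200.
Likelihood ratio for E2 = 0.79/0.43 = 1.8372.
Posterior odds = prior odds × LR₁ × LR₂ = 11.863.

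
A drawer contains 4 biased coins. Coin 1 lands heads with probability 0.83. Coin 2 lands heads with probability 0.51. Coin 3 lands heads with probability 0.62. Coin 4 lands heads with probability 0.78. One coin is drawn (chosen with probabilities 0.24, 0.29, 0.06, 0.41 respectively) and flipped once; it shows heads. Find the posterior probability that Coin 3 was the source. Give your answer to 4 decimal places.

Posterior probability ≈ 0.0528

Tabulate prior·likelihood by source: [1] prior 0.24, lik 0.83, product 0.1992; [2] prior 0.29, lik 0.51, product 0.1479; [3] prior 0.06, lik 0.62, product 0.03720; [4] prior 0.41, lik 0.78, product 0.3198.
Normalizing constant = 0.70410; the posterior for Coin 3 is its product over the sum, 0.03720/0.70410 = 0.0528.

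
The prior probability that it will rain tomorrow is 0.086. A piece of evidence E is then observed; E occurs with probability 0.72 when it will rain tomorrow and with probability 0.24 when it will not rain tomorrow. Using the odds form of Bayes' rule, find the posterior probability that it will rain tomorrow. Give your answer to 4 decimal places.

Posterior probability ≈ 0.2201

Prior odds = 0.086/(1−0.086) = 0.094092.
Likelihood ratio for E = 0.72/0.24 = 3.0000.
Posterior odds = prior odds × LR = 0.28228.
Posterior probability = odds/(1+odds) = 0.28228/1.2823 = 0.2201.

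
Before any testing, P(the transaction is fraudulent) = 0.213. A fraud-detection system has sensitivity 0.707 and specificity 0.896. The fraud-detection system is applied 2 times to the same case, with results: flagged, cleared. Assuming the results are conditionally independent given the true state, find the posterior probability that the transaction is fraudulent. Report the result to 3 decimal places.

With H the event that the transaction is fraudulent, the joint likelihood of the observed sequence is P(data|H) = 0.707·0.293 = 0.20715 and P(data|¬H) = 0.104·0.896 = 0.093184.
Bayes: P(H|data) = 0.213·0.20715 / (0.213·0.20715 + 0.787·0.093184) = 0.044123/0.11746 = 0.3756.

Posterior P(H) ≈ 0.376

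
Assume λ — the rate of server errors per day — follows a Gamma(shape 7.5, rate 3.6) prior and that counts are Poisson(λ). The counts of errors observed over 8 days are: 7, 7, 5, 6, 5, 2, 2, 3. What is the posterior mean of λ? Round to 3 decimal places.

Posterior mean ≈ 3.836

Total count ∑xᵢ = 37 over n = 8 days.
Gamma is conjugate to the Poisson likelihood: posterior is Gamma(shape = 7.5+37 = 44.5, rate = 3.6+8 = 11.6).
Posterior mean = shape/rate = 44.5/11.6 = 3.836.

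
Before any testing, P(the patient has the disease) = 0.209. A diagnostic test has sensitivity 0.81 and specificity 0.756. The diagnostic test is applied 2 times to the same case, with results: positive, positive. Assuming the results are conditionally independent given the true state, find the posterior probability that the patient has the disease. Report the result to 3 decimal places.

Posterior P(H) ≈ 0.744

With H the event that the patient has the disease, the joint likelihood of the observed sequence is P(data|H) = 0.81·0.81 = 0.65610 and P(data|¬H) = 0.244·0.244 = 0.059536.
Bayes: P(H|data) = 0.209·0.65610 / (0.209·0.65610 + 0.791·0.059536) = 0.13712/0.18422 = 0.7444.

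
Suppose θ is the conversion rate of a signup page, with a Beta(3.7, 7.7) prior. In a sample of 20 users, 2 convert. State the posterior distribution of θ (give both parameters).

Posterior: Beta(5.7, 25.7)

The binomial likelihood is conjugate to the Beta prior: with 2 successes and 18 failures, the posterior is Beta(3.7+2, 7.7+18) = Beta(5.7, 25.7).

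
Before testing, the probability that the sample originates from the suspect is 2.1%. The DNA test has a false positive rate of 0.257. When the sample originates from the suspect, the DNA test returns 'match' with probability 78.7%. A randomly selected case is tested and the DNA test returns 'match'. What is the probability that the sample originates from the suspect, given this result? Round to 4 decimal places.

P(H | E) ≈ 0.0616

Let H be the event that the sample originates from the suspect. P(H) = 0.021, so P(¬H) = 0.979. With E the 'match' result, P(E|H) = 0.787 and P(E|¬H) = 0.257.
P(E) = 0.787·0.021 + 0.257·0.979 = 0.016527 + 0.25160 = 0.26813.
By Bayes' theorem, P(H|E) = 0.016527 / 0.26813 = 0.0616.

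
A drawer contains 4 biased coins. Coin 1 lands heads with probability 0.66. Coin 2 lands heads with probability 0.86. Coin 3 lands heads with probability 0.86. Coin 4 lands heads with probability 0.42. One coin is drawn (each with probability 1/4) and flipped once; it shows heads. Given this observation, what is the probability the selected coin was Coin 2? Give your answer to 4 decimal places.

Posterior probability ≈ 0.3071

Tabulate prior·likelihood by source: [1] prior 0.25, lik 0.66, product 0.1650; [2] prior 0.25, lik 0.86, product 0.2150; [3] prior 0.25, lik 0.86, product 0.2150; [4] prior 0.25, lik 0.42, product 0.1050.
Normalizing constant = 0.70000; the posterior for Coin 2 is its product over the sum, 0.2150/0.70000 = 0.3071.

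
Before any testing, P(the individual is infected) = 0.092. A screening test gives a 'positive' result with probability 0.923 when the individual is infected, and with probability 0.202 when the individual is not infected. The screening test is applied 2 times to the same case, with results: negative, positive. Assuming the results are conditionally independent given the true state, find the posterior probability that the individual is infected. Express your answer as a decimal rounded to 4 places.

With H the event that the individual is infected, the joint likelihood of the observed sequence is P(data|H) = 0.077·0.923 = 0.071071 and P(data|¬H) = 0.798·0.202 = 0.16120.
Bayes: P(H|data) = 0.092·0.071071 / (0.092·0.071071 + 0.908·0.16120) = 0.0065385/0.15290 = 0.0428.

Posterior P(H) ≈ 0.0428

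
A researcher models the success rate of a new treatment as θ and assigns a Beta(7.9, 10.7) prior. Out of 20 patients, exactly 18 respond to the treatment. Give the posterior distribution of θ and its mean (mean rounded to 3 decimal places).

Posterior: Beta(25.9, 12.7); mean ≈ 0.671

Observing 18 successes and 2 failures updates Beta(7.9, 10.7) by adding the success and failure counts to the two shape parameters: α = 7.9+18 = 25.9, β = 10.7+2 = 12.7.
E[θ | data] = 25.9/(25.9+12.7) = 0.671.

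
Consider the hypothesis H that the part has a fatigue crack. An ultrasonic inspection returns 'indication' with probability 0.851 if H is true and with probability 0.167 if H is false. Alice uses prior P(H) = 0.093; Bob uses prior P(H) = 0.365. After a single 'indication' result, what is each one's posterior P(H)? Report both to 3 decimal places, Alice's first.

P('+'|H) = 0.851, P('+'|¬H) = 0.167.
Alice: numerator 0.851·0.093 = 0.079143; evidence = 0.079143+0.167·0.907 = 0.23061; posterior = 0.343.
Bob: numerator 0.851·0.365 = 0.31061; evidence = 0.31061+0.167·0.635 = 0.41666; posterior = 0.745.

Alice: 0.343; Bob: 0.745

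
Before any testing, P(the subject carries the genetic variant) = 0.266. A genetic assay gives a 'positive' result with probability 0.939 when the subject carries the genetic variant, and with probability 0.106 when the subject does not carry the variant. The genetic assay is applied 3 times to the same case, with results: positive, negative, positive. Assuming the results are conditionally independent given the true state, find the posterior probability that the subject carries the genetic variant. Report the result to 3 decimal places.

Posterior P(H) ≈ 0.660

With H the event that the subject carries the genetic variant, the joint likelihood of the observed sequence is P(data|H) = 0.939·0.061·0.939 = 0.053785 and P(data|¬H) = 0.106·0.894·0.106 = 0.010045.
Bayes: P(H|data) = 0.266·0.053785 / (0.266·0.053785 + 0.734·0.010045) = 0.014307/0.021680 = 0.6599.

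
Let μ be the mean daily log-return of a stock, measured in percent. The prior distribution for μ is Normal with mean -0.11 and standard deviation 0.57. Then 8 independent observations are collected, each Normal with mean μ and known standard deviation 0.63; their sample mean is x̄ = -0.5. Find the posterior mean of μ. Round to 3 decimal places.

Prior precision 1/τ₀² = 1/0.57² = 3.07787; data precision n/σ² = 8/0.63² = 20.1562.
Posterior precision = 3.07787 + 20.1562 = 23.2341.
Posterior mean = (3.07787·-0.11 + 20.1562·-0.5) / 23.2341 = -0.448.

Posterior mean ≈ -0.448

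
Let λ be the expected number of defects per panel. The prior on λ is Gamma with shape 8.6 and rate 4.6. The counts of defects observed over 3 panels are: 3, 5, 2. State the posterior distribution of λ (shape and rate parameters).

Posterior: Gamma(shape=18.6, rate=7.6)

Total count ∑xᵢ = 10 over n = 3 panels.
Gamma is conjugate to the Poisson likelihood: posterior is Gamma(shape = 8.6+10 = 18.6, rate = 4.6+3 = 7.6).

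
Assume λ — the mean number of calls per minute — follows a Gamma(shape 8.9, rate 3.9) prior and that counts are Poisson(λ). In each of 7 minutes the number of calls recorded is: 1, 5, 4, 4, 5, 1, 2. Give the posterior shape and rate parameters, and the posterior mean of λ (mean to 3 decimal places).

Posterior: Gamma(shape=30.9, rate=10.9); mean ≈ 2.835

The Poisson likelihood adds the total count to the shape and the number of exposure periods to the rate. Here ∑xᵢ = 22 and n = 7, so shape 8.9→30.9 and rate 3.9→10.9.
Posterior mean = shape/rate = 30.9/10.9 = 2.835.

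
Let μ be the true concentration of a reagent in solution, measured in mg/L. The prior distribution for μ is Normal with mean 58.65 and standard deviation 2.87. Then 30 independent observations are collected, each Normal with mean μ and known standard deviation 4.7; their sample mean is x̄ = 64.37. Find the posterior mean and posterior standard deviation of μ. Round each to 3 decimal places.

Prior precision 1/τ₀² = 1/2.87² = 0.121405; data precision n/σ² = 30/4.7² = 1.35808.
Posterior precision = 0.121405 + 1.35808 = 1.47949, giving posterior SD = 1/√1.47949 = 0.822.
Posterior mean = (0.121405·58.65 + 1.35808·64.37) / 1.47949 = 63.901.

Posterior mean ≈ 63.901; posterior SD ≈ 0.822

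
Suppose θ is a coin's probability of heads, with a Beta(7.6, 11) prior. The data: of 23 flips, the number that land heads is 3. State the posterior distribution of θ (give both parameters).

Observing 3 successes and 20 failures updates Beta(7.6, 11) by adding the success and failure counts to the two shape parameters: α = 7.6+3 = 10.6, β = 11+20 = 31.

Posterior: Beta(10.6, 31)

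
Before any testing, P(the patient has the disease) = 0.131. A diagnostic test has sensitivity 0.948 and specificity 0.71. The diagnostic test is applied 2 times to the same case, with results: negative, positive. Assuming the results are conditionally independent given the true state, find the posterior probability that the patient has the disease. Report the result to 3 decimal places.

With H the event that the patient has the disease, the joint likelihood of the observed sequence is P(data|H) = 0.052·0.948 = 0.049296 and P(data|¬H) = 0.71·0.29 = 0.20590.
Bayes: P(H|data) = 0.131·0.049296 / (0.131·0.049296 + 0.869·0.20590) = 0.0064578/0.18538 = 0.0348.

Posterior P(H) ≈ 0.035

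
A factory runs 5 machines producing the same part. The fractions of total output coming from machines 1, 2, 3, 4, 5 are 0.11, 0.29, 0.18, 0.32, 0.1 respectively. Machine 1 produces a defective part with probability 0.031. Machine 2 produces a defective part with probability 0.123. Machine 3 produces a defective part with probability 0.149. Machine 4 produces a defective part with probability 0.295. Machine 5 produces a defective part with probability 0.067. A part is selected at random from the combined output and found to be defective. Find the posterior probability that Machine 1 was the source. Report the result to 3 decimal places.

Posterior probability ≈ 0.020

P(defective|M1) = 0.031; P(defective|M2) = 0.123; P(defective|M3) = 0.149; P(defective|M4) = 0.295; P(defective|M5) = 0.067.
Prior × likelihood for each source: 0.11·0.031=0.003410, 0.29·0.123=0.03567, 0.18·0.149=0.02682, 0.32·0.295=0.09440, 0.1·0.067=0.006700. Summing gives P(defective) = 0.16700.
P(Machine 1 | defective) = 0.003410 / 0.16700 = 0.020.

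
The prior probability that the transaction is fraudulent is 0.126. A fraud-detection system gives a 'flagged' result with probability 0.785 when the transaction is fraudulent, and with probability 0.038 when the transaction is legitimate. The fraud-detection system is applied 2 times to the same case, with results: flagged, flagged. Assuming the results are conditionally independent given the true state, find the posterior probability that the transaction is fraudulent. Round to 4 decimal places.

Let H be the event that the transaction is fraudulent; start with P(H) = 0.126. P('flagged'|H) = 0.785, P('flagged'|¬H) = 0.038.
Update on result 1 ('flagged'): P(H) ← 0.785·0.1260 / (0.785·0.1260 + 0.038·0.8740) = 0.098910/0.13212 = 0.7486.
Update on result 2 ('flagged'): P(H) ← 0.785·0.7486 / (0.785·0.7486 + 0.038·0.2514) = 0.58767/0.59722 = 0.9840.

Posterior P(H) ≈ 0.9840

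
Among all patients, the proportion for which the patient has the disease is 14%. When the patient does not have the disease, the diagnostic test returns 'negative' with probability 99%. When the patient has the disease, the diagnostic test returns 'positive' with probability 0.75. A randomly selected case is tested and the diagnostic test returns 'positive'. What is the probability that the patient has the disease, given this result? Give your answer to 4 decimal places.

P(H | E) ≈ 0.9243

Let H be the event that the patient has the disease. P(H) = 0.14, so P(¬H) = 0.86. With E the 'positive' result, P(E|H) = 0.75 and P(E|¬H) = 0.01.
P(E) = 0.75·0.14 + 0.01·0.86 = 0.10500 + 0.0086000 = 0.11360.
By Bayes' theorem, P(H|E) = 0.10500 / 0.11360 = 0.9243.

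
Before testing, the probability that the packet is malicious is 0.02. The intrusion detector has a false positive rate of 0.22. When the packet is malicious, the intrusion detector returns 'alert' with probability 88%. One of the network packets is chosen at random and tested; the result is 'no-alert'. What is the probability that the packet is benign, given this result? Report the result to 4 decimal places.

Let H be the event that the packet is malicious. P(H) = 0.02, so P(¬H) = 0.98. With E the 'no-alert' result, P(E|H) = 0.12 and P(E|¬H) = 0.78.
P(E) = 0.12·0.02 + 0.78·0.98 = 0.0024000 + 0.76440 = 0.76680.
By Bayes' theorem, P(H|E) = 0.0024000 / 0.76680 = 0.0031. Hence P(¬H|E) = 1 − 0.0031 = 0.9969.

P(¬H | E) ≈ 0.9969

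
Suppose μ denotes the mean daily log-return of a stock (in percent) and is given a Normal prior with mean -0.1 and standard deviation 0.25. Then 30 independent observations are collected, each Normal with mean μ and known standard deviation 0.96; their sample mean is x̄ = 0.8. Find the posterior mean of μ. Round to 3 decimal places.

Posterior mean ≈ 0.503

With known σ, the Normal prior is conjugate. Weight on the data is w = (n/σ²)/(n/σ² + 1/τ₀²) = 32.5521/(32.5521+16.0000) = 0.67046.
Posterior mean = w·x̄ + (1−w)·μ₀ = 0.67046·0.8 + 0.32954·-0.1 = 0.503.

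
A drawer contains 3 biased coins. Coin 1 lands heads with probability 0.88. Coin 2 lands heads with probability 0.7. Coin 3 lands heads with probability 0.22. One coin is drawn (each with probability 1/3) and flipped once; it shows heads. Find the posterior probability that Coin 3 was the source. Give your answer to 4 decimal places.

P(heads|C1) = 0.88; P(heads|C2) = 0.7; P(heads|C3) = 0.22.
Prior × likelihood for each source: 0.333333·0.88=0.2933, 0.333333·0.7=0.2333, 0.333333·0.22=0.07333. Summing gives P(heads) = 0.60000.
P(Coin 3 | heads) = 0.07333 / 0.60000 = 0.1222.

Posterior probability ≈ 0.1222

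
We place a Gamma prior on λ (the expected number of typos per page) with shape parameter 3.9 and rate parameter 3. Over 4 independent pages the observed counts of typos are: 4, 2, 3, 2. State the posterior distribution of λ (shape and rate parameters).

Posterior: Gamma(shape=14.9, rate=7)

Total count ∑xᵢ = 11 over n = 4 pages.
Gamma is conjugate to the Poisson likelihood: posterior is Gamma(shape = 3.9+11 = 14.9, rate = 3+4 = 7).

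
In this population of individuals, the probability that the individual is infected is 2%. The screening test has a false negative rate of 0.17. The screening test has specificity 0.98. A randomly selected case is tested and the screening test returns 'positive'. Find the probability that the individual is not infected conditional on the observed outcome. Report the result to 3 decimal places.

P(¬H | E) ≈ 0.541

Write H for 'the individual is infected'. Prior odds H:¬H = 0.02/0.98 = 0.020408. For the 'positive' outcome, the likelihood ratio is 0.83/0.02 = 41.500.
Posterior odds = 0.020408 × 41.500 = 0.84694, so P(H|E) = 0.84694/(1+0.84694) = 0.459. Then P(¬H|E) = 1 − 0.459 = 0.541.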